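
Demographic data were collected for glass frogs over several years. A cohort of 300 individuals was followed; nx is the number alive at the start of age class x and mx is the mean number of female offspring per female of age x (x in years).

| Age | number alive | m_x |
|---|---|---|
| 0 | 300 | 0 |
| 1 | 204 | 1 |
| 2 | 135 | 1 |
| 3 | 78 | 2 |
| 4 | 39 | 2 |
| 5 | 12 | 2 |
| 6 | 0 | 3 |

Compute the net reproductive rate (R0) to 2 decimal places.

lx = nx/n0 = nx/300: 1, 0.68, 0.45, 0.26, 0.13, 0.04, 0
lx·mx by age: 0, 0.68, 0.45, 0.52, 0.26, 0.08, 0
R0 = Σ lx·mx = 1.99 → 1.99

1.99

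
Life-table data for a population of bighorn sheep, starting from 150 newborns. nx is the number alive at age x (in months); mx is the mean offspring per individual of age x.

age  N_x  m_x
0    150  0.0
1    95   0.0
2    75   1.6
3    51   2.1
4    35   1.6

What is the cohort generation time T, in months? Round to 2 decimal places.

lx = nx/n0 = nx/150: 1, 0.63333…, 0.5, 0.34, 0.23333…
lx·mx: 0, 0, 0.8, 0.714, 0.373333… → R0 = 1.887333…
x·lx·mx: 0, 0, 1.6, 2.142, 1.493333… → Σ = 5.235333…
T = 5.235333… / 1.887333… = 2.773931… → 2.77

2.77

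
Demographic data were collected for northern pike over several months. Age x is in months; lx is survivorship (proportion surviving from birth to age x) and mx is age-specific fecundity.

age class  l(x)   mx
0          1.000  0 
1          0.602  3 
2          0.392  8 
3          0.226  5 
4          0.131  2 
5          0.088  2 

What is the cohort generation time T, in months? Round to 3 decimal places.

lx·mx: 0, 1.806, 3.136, 1.13, 0.262, 0.176 → R0 = 6.51
x·lx·mx: 0, 1.806, 6.272, 3.39, 1.048, 0.88 → Σ = 13.396
T = 13.396 / 6.51 = 2.057757… → 2.058

2.058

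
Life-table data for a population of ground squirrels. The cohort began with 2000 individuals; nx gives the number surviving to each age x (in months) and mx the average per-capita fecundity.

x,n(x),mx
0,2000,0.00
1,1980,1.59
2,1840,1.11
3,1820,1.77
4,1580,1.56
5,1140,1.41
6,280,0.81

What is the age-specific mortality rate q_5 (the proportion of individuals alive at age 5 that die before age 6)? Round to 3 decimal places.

lx = nx/n0 = nx/2000: 1, 0.99, 0.92, 0.91, 0.79, 0.57, 0.14
q_5 = (l_5 − l_6) / l_5 = (0.57 − 0.14) / 0.57
     = 0.43 / 0.57 = 0.754386… → 0.754

0.754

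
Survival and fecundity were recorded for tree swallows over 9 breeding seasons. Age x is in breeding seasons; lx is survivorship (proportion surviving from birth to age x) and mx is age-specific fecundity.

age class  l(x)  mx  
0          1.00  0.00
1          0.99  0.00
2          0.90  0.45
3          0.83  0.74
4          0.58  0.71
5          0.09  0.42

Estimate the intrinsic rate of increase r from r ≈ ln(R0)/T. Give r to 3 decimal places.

0.126

R0 = Σ lx·mx = 0 + 0 + 0.405 + 0.6142 + 0.4118 + 0.0378 = 1.4688
Σ x·lx·mx = 4.4888; T = 4.4888/1.4688 = 3.0561…
r ≈ ln(R0)/T = ln(1.4688)/3.0561… = 0.1258… → 0.126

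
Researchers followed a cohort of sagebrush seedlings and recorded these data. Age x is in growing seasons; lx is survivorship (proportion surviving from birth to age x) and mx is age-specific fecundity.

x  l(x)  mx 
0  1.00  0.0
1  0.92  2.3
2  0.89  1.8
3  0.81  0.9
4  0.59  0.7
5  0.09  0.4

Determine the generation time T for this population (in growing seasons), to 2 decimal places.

1.91

lx·mx: 0, 2.116, 1.602, 0.729, 0.413, 0.036 → R0 = 4.896
x·lx·mx: 0, 2.116, 3.204, 2.187, 1.652, 0.18 → Σ = 9.339
T = 9.339 / 4.896 = 1.907475… → 1.91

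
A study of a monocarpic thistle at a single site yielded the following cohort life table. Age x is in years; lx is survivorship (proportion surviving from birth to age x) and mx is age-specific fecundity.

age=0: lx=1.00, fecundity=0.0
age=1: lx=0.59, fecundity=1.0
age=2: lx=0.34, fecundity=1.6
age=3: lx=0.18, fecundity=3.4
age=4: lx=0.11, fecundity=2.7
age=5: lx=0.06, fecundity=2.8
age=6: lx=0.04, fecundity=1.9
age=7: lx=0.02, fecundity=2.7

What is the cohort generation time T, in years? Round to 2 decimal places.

lx·mx: 0, 0.59, 0.544, 0.612, 0.297, 0.168, 0.076, 0.054 → R0 = 2.341
x·lx·mx: 0, 0.59, 1.088, 1.836, 1.188, 0.84, 0.456, 0.378 → Σ = 6.376
T = 6.376 / 2.341 = 2.723622… → 2.72

2.72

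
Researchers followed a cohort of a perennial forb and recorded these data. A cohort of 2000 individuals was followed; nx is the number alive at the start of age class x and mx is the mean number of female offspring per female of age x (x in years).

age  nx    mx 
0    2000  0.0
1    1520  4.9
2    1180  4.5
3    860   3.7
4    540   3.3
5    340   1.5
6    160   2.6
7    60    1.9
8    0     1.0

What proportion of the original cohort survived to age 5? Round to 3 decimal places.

l_5 = n_5/n_0 = 340/2000 = 0.17 → 0.170

0.170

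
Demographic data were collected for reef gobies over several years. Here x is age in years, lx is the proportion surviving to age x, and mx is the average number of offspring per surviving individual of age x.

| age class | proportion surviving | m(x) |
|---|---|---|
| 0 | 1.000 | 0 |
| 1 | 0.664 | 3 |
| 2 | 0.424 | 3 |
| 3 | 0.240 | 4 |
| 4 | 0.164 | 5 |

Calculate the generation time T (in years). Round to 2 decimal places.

lx·mx: 0, 1.992, 1.272, 0.96, 0.82 → R0 = 5.044
x·lx·mx: 0, 1.992, 2.544, 2.88, 3.28 → Σ = 10.696
T = 10.696 / 5.044 = 2.120539… → 2.12

2.12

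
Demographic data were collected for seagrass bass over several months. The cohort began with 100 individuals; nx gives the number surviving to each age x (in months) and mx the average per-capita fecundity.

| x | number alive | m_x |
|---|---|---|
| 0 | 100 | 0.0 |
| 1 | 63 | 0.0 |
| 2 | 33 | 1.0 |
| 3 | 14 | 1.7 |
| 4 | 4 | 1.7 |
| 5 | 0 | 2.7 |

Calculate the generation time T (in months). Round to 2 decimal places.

2.59

lx = nx/n0 = nx/100: 1, 0.63, 0.33, 0.14, 0.04, 0
lx·mx: 0, 0, 0.33, 0.238, 0.068, 0 → R0 = 0.636
x·lx·mx: 0, 0, 0.66, 0.714, 0.272, 0 → Σ = 1.646
T = 1.646 / 0.636 = 2.58805… → 2.59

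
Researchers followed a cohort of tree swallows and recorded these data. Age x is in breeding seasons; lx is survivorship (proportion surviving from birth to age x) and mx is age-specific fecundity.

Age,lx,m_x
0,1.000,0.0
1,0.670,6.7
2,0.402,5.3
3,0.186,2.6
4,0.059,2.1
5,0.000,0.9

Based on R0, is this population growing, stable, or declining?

R0 = Σ lx·mx = 0 + 4.489 + 2.1306 + 0.4836 + 0.1239 + 0 = 7.2271
R0 > 1, so the population is growing.

growing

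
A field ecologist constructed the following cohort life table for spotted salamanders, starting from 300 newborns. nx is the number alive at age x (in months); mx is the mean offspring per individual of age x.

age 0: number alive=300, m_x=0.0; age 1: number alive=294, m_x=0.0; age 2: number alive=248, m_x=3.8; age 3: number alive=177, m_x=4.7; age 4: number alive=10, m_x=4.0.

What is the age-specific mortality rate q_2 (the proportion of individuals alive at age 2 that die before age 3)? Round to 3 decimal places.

lx = nx/n0 = nx/300: 1, 0.98, 0.82667…, 0.59, 0.03333…
q_2 = (l_2 − l_3) / l_2 = (0.826667… − 0.59) / 0.826667…
     = 0.236667… / 0.826667… = 0.28629… → 0.286

0.286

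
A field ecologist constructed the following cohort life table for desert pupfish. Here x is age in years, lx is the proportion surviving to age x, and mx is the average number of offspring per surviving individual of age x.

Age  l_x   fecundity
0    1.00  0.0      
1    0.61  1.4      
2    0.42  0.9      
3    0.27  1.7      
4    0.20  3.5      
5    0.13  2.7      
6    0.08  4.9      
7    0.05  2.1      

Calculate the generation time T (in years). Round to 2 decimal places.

lx·mx: 0, 0.854, 0.378, 0.459, 0.7, 0.351, 0.392, 0.105 → R0 = 3.239
x·lx·mx: 0, 0.854, 0.756, 1.377, 2.8, 1.755, 2.352, 0.735 → Σ = 10.629
T = 10.629 / 3.239 = 3.281568… → 3.28

3.28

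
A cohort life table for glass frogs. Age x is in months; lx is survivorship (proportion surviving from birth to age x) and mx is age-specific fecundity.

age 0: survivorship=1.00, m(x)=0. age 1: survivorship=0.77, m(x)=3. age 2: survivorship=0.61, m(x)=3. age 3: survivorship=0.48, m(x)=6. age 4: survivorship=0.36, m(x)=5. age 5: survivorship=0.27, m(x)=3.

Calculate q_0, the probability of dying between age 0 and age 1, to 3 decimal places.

0.230

q_0 = (l_0 − l_1) / l_0 = (1 − 0.77) / 1
     = 0.23 / 1 = 0.23 → 0.230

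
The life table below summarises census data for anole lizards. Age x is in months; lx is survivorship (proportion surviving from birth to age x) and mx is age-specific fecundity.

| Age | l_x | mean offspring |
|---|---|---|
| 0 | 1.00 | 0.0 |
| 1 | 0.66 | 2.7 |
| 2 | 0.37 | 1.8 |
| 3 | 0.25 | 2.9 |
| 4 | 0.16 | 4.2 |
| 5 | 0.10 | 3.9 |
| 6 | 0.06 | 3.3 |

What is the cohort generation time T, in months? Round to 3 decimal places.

lx·mx: 0, 1.782, 0.666, 0.725, 0.672, 0.39, 0.198 → R0 = 4.433
x·lx·mx: 0, 1.782, 1.332, 2.175, 2.688, 1.95, 1.188 → Σ = 11.115
T = 11.115 / 4.433 = 2.507331… → 2.507

2.507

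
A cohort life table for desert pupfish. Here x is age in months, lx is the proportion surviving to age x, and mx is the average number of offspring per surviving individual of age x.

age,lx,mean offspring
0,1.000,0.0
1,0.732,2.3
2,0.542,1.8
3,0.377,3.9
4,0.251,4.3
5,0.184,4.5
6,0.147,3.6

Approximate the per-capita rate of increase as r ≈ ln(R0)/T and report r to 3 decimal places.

0.628

R0 = Σ lx·mx = 0 + 1.6836 + 0.9756 + 1.4703 + 1.0793 + 0.828 + 0.5292 = 6.566
Σ x·lx·mx = 19.6781; T = 19.6781/6.566 = 2.99697…
r ≈ ln(R0)/T = ln(6.566)/2.99697… = 0.62794… → 0.628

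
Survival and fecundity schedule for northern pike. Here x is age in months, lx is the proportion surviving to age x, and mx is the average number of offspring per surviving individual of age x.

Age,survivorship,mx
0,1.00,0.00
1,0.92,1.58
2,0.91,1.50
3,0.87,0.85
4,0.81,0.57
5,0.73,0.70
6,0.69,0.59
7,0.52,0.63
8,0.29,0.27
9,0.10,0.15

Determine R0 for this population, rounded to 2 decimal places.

5.36

lx·mx by age: 0, 1.4536, 1.365, 0.7395, 0.4617, 0.511, 0.4071, 0.3276, 0.0783, 0.015
R0 = Σ lx·mx = 5.3588 → 5.36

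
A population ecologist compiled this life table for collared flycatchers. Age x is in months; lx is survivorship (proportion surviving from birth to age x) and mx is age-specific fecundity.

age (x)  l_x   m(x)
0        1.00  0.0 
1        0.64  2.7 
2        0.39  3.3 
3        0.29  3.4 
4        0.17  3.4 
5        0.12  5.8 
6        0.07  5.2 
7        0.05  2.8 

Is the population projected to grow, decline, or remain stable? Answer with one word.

growing

R0 = Σ lx·mx = 0 + 1.728 + 1.287 + 0.986 + 0.578 + 0.696 + 0.364 + 0.14 = 5.779
R0 > 1, so the population is growing.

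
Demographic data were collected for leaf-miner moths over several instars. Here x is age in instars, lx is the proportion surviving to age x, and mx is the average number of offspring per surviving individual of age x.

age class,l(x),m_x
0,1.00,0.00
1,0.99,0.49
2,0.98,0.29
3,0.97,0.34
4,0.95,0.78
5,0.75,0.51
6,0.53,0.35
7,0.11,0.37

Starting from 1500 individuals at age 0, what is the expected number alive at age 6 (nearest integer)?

795

Expected survivors = N0 · l_6 = 1500 × 0.53 = 795 → 795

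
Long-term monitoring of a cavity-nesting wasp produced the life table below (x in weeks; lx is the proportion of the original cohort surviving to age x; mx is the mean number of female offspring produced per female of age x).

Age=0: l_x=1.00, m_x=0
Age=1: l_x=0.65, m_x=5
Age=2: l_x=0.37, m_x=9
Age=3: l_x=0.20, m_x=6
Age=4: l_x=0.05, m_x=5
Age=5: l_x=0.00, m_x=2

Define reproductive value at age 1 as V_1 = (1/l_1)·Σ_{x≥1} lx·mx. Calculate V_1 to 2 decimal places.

lx·mx for x ≥ 1: 3.25, 3.33, 1.2, 0.25, 0 → sum = 8.03
V_1 = 8.03 / l_1 = 8.03 / 0.65 = 12.353846… → 12.35

12.35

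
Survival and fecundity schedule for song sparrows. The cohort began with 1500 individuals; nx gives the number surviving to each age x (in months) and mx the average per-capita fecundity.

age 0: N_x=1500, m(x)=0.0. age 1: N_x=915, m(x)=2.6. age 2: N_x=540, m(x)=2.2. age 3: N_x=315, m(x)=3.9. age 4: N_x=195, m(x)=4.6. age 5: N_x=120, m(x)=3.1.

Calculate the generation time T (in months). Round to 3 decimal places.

2.290

lx = nx/n0 = nx/1500: 1, 0.61, 0.36, 0.21, 0.13, 0.08
lx·mx: 0, 1.586, 0.792, 0.819, 0.598, 0.248 → R0 = 4.043
x·lx·mx: 0, 1.586, 1.584, 2.457, 2.392, 1.24 → Σ = 9.259
T = 9.259 / 4.043 = 2.290131… → 2.290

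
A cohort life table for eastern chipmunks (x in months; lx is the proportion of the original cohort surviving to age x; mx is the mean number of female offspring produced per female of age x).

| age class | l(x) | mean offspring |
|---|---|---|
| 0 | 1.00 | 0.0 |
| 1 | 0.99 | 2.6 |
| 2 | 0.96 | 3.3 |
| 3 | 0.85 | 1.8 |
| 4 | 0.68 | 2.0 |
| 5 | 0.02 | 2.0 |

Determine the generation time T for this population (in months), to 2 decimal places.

2.21

lx·mx: 0, 2.574, 3.168, 1.53, 1.36, 0.04 → R0 = 8.672
x·lx·mx: 0, 2.574, 6.336, 4.59, 5.44, 0.2 → Σ = 19.14
T = 19.14 / 8.672 = 2.207103… → 2.21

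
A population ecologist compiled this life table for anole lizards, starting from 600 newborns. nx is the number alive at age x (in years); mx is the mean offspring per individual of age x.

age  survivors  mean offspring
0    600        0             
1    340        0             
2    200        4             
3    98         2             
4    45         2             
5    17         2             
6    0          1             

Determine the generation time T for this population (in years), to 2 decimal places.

2.43

lx = nx/n0 = nx/600: 1, 0.56667…, 0.33333…, 0.16333…, 0.075, 0.02833…, 0
lx·mx: 0, 0, 1.333333…, 0.326667…, 0.15, 0.056667…, 0 → R0 = 1.866667…
x·lx·mx: 0, 0, 2.666667…, 0.98…, 0.6, 0.283333…, 0 → Σ = 4.53…
T = 4.53… / 1.866667… = 2.426786… → 2.43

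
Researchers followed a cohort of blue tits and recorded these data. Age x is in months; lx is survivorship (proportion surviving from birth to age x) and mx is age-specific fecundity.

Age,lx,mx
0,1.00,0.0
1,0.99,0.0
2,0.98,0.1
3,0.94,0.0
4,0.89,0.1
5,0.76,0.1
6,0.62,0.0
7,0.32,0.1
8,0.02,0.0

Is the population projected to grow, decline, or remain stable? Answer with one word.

declining

R0 = Σ lx·mx = 0 + 0 + 0.098 + 0 + 0.089 + 0.076 + 0 + 0.032 + 0 = 0.295
R0 < 1, so the population is declining.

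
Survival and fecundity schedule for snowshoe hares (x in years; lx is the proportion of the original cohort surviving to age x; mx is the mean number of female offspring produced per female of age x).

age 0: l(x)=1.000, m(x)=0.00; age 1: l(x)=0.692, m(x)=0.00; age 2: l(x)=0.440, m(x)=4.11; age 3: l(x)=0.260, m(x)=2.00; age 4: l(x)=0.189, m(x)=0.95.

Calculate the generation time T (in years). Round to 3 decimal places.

2.351

lx·mx: 0, 0, 1.8084, 0.52, 0.17955 → R0 = 2.50795
x·lx·mx: 0, 0, 3.6168, 1.56, 0.7182 → Σ = 5.895
T = 5.895 / 2.50795 = 2.350525… → 2.351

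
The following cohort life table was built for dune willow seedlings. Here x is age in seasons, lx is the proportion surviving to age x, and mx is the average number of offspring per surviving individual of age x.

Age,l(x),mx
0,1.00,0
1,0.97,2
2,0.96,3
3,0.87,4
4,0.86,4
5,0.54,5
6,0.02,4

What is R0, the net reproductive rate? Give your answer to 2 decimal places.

lx·mx by age: 0, 1.94, 2.88, 3.48, 3.44, 2.7, 0.08
R0 = Σ lx·mx = 14.52 → 14.52

14.52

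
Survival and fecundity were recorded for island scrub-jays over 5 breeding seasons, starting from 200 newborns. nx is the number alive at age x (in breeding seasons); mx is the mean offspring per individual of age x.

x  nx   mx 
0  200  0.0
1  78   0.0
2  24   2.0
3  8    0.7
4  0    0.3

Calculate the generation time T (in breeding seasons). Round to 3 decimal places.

lx = nx/n0 = nx/200: 1, 0.39, 0.12, 0.04, 0
lx·mx: 0, 0, 0.24, 0.028, 0 → R0 = 0.268
x·lx·mx: 0, 0, 0.48, 0.084, 0 → Σ = 0.564
T = 0.564 / 0.268 = 2.104478… → 2.104

2.104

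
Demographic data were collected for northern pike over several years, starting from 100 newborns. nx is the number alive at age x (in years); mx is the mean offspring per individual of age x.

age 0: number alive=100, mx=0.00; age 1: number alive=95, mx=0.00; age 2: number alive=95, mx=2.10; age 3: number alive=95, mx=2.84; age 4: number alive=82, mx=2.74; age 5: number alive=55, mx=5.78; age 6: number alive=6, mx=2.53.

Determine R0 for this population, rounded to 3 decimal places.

10.271

lx = nx/n0 = nx/100: 1, 0.95, 0.95, 0.95, 0.82, 0.55, 0.06
lx·mx by age: 0, 0, 1.995, 2.698, 2.2468, 3.179, 0.1518
R0 = Σ lx·mx = 10.2706 → 10.271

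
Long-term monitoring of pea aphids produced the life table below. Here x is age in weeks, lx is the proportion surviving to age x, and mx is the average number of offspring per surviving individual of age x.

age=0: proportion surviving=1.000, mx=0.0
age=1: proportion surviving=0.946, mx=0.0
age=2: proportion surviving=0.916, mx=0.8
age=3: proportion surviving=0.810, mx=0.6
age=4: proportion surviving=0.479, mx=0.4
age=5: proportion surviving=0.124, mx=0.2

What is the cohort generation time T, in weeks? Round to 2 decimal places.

2.66

lx·mx: 0, 0, 0.7328, 0.486, 0.1916, 0.0248 → R0 = 1.4352
x·lx·mx: 0, 0, 1.4656, 1.458, 0.7664, 0.124 → Σ = 3.814
T = 3.814 / 1.4352 = 2.657469… → 2.66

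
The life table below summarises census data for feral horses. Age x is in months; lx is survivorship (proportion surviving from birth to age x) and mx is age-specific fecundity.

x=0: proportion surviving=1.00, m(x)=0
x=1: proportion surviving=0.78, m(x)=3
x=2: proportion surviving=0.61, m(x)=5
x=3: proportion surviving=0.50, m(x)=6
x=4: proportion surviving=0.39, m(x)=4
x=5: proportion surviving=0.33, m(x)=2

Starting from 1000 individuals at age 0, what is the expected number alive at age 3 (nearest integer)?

Expected survivors = N0 · l_3 = 1000 × 0.50 = 500 → 500

500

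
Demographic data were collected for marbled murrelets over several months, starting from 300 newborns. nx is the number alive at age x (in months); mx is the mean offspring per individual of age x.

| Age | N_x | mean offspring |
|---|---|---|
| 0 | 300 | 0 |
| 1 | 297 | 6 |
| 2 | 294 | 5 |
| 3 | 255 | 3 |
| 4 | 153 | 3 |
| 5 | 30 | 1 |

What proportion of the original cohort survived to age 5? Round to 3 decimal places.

0.100

l_5 = n_5/n_0 = 30/300 = 0.1 → 0.100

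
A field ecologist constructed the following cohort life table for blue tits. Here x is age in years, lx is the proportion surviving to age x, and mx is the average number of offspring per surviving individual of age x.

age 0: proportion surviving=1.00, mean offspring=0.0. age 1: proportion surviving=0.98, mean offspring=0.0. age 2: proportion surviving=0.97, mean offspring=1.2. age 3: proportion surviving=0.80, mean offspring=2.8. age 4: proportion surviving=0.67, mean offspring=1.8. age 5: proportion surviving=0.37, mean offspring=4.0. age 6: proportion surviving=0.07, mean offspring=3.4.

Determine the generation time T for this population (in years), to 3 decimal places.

lx·mx: 0, 0, 1.164, 2.24, 1.206, 1.48, 0.238 → R0 = 6.328
x·lx·mx: 0, 0, 2.328, 6.72, 4.824, 7.4, 1.428 → Σ = 22.7
T = 22.7 / 6.328 = 3.587231… → 3.587

3.587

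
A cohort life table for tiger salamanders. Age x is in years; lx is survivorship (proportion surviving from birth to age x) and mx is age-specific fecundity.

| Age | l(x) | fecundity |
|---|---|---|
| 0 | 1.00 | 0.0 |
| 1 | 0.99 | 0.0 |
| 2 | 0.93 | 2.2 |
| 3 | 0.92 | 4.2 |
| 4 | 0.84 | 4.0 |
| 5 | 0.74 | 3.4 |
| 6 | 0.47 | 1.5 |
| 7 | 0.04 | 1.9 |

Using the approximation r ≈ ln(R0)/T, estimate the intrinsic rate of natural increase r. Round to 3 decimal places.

0.685

R0 = Σ lx·mx = 0 + 0 + 2.046 + 3.864 + 3.36 + 2.516 + 0.705 + 0.076 = 12.567
Σ x·lx·mx = 46.466; T = 46.466/12.567 = 3.69746…
r ≈ ln(R0)/T = ln(12.567)/3.69746… = 0.68454… → 0.685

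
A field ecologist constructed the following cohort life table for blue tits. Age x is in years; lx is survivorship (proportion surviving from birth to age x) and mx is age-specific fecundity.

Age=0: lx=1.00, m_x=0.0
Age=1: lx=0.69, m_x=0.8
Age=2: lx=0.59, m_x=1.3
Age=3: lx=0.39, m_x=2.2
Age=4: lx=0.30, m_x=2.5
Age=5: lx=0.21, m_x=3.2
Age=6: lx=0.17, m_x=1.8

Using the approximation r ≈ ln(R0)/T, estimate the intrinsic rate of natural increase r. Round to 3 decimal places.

R0 = Σ lx·mx = 0 + 0.552 + 0.767 + 0.858 + 0.75 + 0.672 + 0.306 = 3.905
Σ x·lx·mx = 12.856; T = 12.856/3.905 = 3.29219…
r ≈ ln(R0)/T = ln(3.905)/3.29219… = 0.41378… → 0.414

0.414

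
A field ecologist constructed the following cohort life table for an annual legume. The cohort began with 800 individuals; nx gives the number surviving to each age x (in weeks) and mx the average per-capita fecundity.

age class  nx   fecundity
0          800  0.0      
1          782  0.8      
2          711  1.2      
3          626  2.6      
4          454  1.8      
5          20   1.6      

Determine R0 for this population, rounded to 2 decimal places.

4.94

lx = nx/n0 = nx/800: 1, 0.9775, 0.88875, 0.7825, 0.5675, 0.025
lx·mx by age: 0, 0.782, 1.0665, 2.0345, 1.0215, 0.04
R0 = Σ lx·mx = 4.9445 → 4.94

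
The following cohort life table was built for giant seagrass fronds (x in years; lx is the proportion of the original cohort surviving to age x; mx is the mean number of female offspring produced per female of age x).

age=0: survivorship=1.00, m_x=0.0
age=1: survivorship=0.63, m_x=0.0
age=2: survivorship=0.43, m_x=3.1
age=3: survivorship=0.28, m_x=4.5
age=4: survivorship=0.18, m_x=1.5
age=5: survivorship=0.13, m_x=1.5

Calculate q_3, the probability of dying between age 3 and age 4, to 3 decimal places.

0.357

q_3 = (l_3 − l_4) / l_3 = (0.28 − 0.18) / 0.28
     = 0.1 / 0.28 = 0.357143… → 0.357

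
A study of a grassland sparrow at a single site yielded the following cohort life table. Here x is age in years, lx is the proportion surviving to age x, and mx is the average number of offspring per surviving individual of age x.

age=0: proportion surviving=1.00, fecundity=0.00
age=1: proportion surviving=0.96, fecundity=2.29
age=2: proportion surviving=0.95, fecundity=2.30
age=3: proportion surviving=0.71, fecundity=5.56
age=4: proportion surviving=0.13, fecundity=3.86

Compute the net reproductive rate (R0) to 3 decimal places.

8.833

lx·mx by age: 0, 2.1984, 2.185, 3.9476, 0.5018
R0 = Σ lx·mx = 8.8328 → 8.833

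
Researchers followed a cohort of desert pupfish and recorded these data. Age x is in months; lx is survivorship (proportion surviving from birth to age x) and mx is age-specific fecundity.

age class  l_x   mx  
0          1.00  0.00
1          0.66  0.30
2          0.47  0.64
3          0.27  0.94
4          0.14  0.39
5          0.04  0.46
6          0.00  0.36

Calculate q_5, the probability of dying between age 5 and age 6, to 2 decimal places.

q_5 = (l_5 − l_6) / l_5 = (0.04 − 0) / 0.04
     = 0.04 / 0.04 = 1 → 1.00

1.00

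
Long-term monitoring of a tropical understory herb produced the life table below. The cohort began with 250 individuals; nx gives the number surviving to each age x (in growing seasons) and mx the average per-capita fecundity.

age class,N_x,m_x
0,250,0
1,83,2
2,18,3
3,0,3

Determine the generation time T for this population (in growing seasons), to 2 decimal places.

1.25

lx = nx/n0 = nx/250: 1, 0.332, 0.072, 0
lx·mx: 0, 0.664, 0.216, 0 → R0 = 0.88
x·lx·mx: 0, 0.664, 0.432, 0 → Σ = 1.096
T = 1.096 / 0.88 = 1.245455… → 1.25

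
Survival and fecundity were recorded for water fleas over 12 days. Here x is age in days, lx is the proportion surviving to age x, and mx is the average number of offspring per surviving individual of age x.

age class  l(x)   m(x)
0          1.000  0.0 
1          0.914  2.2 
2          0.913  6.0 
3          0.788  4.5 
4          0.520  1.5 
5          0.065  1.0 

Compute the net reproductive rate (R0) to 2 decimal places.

lx·mx by age: 0, 2.0108, 5.478, 3.546, 0.78, 0.065
R0 = Σ lx·mx = 11.8798 → 11.88

11.88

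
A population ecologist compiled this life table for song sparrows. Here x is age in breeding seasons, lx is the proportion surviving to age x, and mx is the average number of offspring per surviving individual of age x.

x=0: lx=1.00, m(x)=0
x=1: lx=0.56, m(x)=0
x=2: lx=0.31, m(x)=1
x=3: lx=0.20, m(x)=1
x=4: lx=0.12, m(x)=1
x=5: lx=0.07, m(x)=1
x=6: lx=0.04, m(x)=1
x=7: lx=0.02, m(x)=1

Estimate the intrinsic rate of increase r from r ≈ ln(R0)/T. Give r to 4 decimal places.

-0.0858

R0 = Σ lx·mx = 0 + 0 + 0.31 + 0.2 + 0.12 + 0.07 + 0.04 + 0.02 = 0.76
Σ x·lx·mx = 2.43; T = 2.43/0.76 = 3.19737…
r ≈ ln(R0)/T = ln(0.76)/3.19737… = -0.085832… → -0.0858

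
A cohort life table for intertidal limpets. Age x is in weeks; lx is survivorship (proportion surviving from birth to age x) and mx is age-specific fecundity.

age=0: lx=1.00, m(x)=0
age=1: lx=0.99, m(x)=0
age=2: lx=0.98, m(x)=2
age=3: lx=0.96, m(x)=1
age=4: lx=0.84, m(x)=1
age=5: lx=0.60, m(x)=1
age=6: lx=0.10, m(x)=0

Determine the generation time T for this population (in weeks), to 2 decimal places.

3.02

lx·mx: 0, 0, 1.96, 0.96, 0.84, 0.6, 0 → R0 = 4.36
x·lx·mx: 0, 0, 3.92, 2.88, 3.36, 3, 0 → Σ = 13.16
T = 13.16 / 4.36 = 3.018349… → 3.02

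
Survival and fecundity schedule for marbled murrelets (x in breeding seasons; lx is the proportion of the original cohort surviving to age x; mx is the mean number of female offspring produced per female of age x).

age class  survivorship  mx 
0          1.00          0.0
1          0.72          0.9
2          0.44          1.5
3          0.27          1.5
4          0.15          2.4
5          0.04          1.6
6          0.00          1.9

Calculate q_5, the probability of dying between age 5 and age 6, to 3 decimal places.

q_5 = (l_5 − l_6) / l_5 = (0.04 − 0) / 0.04
     = 0.04 / 0.04 = 1 → 1.000

1.000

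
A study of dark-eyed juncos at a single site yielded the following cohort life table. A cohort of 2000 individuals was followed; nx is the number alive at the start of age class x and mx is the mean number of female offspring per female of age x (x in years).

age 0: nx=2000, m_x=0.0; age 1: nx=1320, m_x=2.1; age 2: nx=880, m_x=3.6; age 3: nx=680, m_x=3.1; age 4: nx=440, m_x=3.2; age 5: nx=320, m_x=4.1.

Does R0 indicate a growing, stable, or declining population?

lx = nx/n0 = nx/2000: 1, 0.66, 0.44, 0.34, 0.22, 0.16
R0 = Σ lx·mx = 0 + 1.386 + 1.584 + 1.054 + 0.704 + 0.656 = 5.384
R0 > 1, so the population is growing.

growing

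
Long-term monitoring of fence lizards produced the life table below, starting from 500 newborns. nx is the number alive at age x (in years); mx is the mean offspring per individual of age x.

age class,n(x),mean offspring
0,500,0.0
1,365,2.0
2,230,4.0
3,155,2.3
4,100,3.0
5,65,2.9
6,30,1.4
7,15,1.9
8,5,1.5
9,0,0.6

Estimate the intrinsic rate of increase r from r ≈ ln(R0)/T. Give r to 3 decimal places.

0.670

lx = nx/n0 = nx/500: 1, 0.73, 0.46, 0.31, 0.2, 0.13, 0.06, 0.03, 0.01, 0
R0 = Σ lx·mx = 0 + 1.46 + 1.84 + 0.713 + 0.6 + 0.377 + 0.084 + 0.057 + 0.015 + 0 = 5.146
Σ x·lx·mx = 12.587; T = 12.587/5.146 = 2.44598…
r ≈ ln(R0)/T = ln(5.146)/2.44598… = 0.66976… → 0.670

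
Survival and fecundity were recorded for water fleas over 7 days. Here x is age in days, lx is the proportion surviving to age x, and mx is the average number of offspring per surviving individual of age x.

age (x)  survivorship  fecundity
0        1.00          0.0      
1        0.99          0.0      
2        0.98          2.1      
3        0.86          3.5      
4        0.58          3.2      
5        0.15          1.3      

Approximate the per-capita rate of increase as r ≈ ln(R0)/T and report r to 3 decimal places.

0.649

R0 = Σ lx·mx = 0 + 0 + 2.058 + 3.01 + 1.856 + 0.195 = 7.119
Σ x·lx·mx = 21.545; T = 21.545/7.119 = 3.02641…
r ≈ ln(R0)/T = ln(7.119)/3.02641… = 0.64855… → 0.649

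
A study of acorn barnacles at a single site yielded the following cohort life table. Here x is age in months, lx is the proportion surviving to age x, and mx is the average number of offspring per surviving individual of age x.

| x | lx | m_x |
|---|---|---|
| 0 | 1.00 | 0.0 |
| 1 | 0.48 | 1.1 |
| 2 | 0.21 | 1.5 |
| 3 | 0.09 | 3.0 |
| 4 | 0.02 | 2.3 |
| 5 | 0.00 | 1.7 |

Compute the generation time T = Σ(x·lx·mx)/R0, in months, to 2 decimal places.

lx·mx: 0, 0.528, 0.315, 0.27, 0.046, 0 → R0 = 1.159
x·lx·mx: 0, 0.528, 0.63, 0.81, 0.184, 0 → Σ = 2.152
T = 2.152 / 1.159 = 1.856773… → 1.86

1.86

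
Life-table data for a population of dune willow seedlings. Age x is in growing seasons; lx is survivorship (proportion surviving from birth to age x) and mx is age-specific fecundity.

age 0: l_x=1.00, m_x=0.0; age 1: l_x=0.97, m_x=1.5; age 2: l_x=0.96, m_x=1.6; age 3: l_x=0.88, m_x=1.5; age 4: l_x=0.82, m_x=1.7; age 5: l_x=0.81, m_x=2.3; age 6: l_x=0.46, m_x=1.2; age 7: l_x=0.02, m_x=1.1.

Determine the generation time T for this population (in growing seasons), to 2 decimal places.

3.30

lx·mx: 0, 1.455, 1.536, 1.32, 1.394, 1.863, 0.552, 0.022 → R0 = 8.142
x·lx·mx: 0, 1.455, 3.072, 3.96, 5.576, 9.315, 3.312, 0.154 → Σ = 26.844
T = 26.844 / 8.142 = 3.296979… → 3.30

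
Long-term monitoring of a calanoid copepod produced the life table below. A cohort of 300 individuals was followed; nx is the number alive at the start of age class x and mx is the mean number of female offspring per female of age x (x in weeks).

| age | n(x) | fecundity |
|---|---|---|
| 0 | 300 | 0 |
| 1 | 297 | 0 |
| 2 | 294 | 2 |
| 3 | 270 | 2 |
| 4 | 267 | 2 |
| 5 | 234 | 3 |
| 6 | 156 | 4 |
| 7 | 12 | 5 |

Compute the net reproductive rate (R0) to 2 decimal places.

10.16

lx = nx/n0 = nx/300: 1, 0.99, 0.98, 0.9, 0.89, 0.78, 0.52, 0.04
lx·mx by age: 0, 0, 1.96, 1.8, 1.78, 2.34, 2.08, 0.2
R0 = Σ lx·mx = 10.16 → 10.16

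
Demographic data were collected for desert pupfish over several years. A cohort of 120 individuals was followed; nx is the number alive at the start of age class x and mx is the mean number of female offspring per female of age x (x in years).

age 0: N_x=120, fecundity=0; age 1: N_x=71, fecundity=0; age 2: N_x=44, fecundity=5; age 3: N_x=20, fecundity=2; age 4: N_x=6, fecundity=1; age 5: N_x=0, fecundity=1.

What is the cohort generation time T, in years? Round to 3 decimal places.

2.195

lx = nx/n0 = nx/120: 1, 0.59167…, 0.36667…, 0.16667…, 0.05, 0
lx·mx: 0, 0, 1.833333…, 0.333333…, 0.05, 0 → R0 = 2.216667…
x·lx·mx: 0, 0, 3.666667…, 1…, 0.2, 0 → Σ = 4.866667…
T = 4.866667… / 2.216667… = 2.195489… → 2.195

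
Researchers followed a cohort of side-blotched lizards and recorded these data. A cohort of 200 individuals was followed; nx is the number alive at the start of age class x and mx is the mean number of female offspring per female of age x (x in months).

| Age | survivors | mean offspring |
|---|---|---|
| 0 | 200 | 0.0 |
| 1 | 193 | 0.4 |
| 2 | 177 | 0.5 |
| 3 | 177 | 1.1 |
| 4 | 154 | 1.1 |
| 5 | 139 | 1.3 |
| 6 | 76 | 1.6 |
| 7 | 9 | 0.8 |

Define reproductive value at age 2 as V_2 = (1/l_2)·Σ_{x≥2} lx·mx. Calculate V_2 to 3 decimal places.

4.306

lx = nx/n0 = nx/200: 1, 0.965, 0.885, 0.885, 0.77, 0.695, 0.38, 0.045
lx·mx for x ≥ 2: 0.4425, 0.9735, 0.847, 0.9035, 0.608, 0.036 → sum = 3.8105
V_2 = 3.8105 / l_2 = 3.8105 / 0.885 = 4.30565… → 4.306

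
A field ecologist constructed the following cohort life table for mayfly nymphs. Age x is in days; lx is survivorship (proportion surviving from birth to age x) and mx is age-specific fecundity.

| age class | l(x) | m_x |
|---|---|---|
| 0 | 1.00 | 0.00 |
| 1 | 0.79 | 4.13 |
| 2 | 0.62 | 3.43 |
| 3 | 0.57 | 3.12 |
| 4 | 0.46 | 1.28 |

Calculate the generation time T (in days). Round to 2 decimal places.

1.96

lx·mx: 0, 3.2627, 2.1266, 1.7784, 0.5888 → R0 = 7.7565
x·lx·mx: 0, 3.2627, 4.2532, 5.3352, 2.3552 → Σ = 15.2063
T = 15.2063 / 7.7565 = 1.960459… → 1.96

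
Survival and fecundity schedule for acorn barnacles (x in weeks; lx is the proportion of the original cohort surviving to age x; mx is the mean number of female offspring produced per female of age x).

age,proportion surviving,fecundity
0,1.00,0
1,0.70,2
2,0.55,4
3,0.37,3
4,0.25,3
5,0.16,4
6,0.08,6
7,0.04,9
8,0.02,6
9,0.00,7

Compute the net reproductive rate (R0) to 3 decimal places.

7.060

lx·mx by age: 0, 1.4, 2.2, 1.11, 0.75, 0.64, 0.48, 0.36, 0.12, 0
R0 = Σ lx·mx = 7.06 → 7.060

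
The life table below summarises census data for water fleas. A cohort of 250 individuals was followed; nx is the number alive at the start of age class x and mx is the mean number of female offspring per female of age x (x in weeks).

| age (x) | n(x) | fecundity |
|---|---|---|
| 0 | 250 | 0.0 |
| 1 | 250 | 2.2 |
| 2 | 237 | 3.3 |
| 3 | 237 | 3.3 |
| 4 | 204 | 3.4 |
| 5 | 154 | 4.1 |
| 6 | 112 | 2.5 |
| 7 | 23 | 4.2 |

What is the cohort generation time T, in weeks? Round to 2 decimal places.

lx = nx/n0 = nx/250: 1, 1, 0.948, 0.948, 0.816, 0.616, 0.448, 0.092
lx·mx: 0, 2.2, 3.1284, 3.1284, 2.7744, 2.5256, 1.12, 0.3864 → R0 = 15.2632
x·lx·mx: 0, 2.2, 6.2568, 9.3852, 11.0976, 12.628, 6.72, 2.7048 → Σ = 50.9924
T = 50.9924 / 15.2632 = 3.340872… → 3.34

3.34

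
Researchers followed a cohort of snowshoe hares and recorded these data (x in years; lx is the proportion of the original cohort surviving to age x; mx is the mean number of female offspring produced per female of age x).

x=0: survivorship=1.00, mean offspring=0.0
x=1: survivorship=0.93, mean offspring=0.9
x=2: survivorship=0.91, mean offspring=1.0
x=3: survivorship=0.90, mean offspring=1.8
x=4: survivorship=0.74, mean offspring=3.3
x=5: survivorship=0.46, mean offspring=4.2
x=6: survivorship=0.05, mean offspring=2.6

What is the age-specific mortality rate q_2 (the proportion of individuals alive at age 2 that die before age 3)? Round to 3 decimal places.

q_2 = (l_2 − l_3) / l_2 = (0.91 − 0.9) / 0.91
     = 0.01 / 0.91 = 0.010989… → 0.011

0.011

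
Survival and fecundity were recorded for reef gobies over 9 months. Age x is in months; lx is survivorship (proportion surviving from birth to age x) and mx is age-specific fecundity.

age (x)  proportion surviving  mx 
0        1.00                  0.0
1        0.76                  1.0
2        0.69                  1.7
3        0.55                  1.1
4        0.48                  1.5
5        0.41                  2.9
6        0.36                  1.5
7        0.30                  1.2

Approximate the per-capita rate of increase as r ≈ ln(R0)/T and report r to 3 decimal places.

R0 = Σ lx·mx = 0 + 0.76 + 1.173 + 0.605 + 0.72 + 1.189 + 0.54 + 0.36 = 5.347
Σ x·lx·mx = 19.506; T = 19.506/5.347 = 3.64803…
r ≈ ln(R0)/T = ln(5.347)/3.64803… = 0.45957… → 0.460

0.460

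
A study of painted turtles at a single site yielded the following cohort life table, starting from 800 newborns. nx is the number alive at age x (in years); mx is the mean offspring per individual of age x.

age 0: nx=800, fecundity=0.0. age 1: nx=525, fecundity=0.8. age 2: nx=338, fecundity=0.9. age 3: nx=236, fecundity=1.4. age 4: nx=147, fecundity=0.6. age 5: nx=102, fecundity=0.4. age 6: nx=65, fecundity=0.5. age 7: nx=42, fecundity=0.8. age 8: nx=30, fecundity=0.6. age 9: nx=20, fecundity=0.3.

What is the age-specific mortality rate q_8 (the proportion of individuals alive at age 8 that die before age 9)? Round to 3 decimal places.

0.333

lx = nx/n0 = nx/800: 1, 0.65625, 0.4225, 0.295, 0.18375, 0.1275, 0.08125, 0.0525, 0.0375, 0.025
q_8 = (l_8 − l_9) / l_8 = (0.0375 − 0.025) / 0.0375
     = 0.0125 / 0.0375 = 0.333333… → 0.333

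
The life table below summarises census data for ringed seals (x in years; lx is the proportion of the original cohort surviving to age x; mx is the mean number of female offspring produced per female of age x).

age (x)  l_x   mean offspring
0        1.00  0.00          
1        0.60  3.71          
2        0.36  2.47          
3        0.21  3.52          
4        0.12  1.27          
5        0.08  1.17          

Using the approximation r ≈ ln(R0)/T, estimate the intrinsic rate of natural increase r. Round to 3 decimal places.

0.793

R0 = Σ lx·mx = 0 + 2.226 + 0.8892 + 0.7392 + 0.1524 + 0.0936 = 4.1004
Σ x·lx·mx = 7.2996; T = 7.2996/4.1004 = 1.78022…
r ≈ ln(R0)/T = ln(4.1004)/1.78022… = 0.79265… → 0.793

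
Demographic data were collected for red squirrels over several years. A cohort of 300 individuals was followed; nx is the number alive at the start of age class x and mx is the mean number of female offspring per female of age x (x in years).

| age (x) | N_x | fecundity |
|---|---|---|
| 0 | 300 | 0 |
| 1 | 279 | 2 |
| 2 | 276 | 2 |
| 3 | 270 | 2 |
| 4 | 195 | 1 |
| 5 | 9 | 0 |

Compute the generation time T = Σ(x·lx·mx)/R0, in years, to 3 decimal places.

lx = nx/n0 = nx/300: 1, 0.93, 0.92, 0.9, 0.65, 0.03
lx·mx: 0, 1.86, 1.84, 1.8, 0.65, 0 → R0 = 6.15
x·lx·mx: 0, 1.86, 3.68, 5.4, 2.6, 0 → Σ = 13.54
T = 13.54 / 6.15 = 2.201626… → 2.202

2.202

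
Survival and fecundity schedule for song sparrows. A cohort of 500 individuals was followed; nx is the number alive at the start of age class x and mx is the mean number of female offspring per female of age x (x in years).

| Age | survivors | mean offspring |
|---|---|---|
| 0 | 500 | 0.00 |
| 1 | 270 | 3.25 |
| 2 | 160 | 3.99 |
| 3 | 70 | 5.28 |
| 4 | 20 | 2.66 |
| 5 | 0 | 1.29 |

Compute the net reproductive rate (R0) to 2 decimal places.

3.88

lx = nx/n0 = nx/500: 1, 0.54, 0.32, 0.14, 0.04, 0
lx·mx by age: 0, 1.755, 1.2768, 0.7392, 0.1064, 0
R0 = Σ lx·mx = 3.8774 → 3.88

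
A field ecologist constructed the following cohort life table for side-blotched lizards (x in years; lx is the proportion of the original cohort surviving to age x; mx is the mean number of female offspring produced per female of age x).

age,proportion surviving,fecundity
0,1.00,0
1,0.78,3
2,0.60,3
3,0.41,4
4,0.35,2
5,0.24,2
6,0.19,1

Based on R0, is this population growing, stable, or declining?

growing

R0 = Σ lx·mx = 0 + 2.34 + 1.8 + 1.64 + 0.7 + 0.48 + 0.19 = 7.15
R0 > 1, so the population is growing.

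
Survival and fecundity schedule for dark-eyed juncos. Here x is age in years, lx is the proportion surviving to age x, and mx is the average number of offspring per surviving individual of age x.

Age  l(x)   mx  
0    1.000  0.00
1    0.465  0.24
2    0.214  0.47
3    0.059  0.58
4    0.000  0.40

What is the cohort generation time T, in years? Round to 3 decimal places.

lx·mx: 0, 0.1116, 0.10058, 0.03422, 0 → R0 = 0.2464
x·lx·mx: 0, 0.1116, 0.20116, 0.10266, 0 → Σ = 0.41542
T = 0.41542 / 0.2464 = 1.685958… → 1.686

1.686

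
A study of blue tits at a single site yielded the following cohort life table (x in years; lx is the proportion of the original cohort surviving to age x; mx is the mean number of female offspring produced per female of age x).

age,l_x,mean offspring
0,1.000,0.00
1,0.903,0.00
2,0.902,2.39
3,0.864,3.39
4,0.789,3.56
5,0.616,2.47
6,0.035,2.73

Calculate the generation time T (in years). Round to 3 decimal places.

3.419

lx·mx: 0, 0, 2.15578, 2.92896, 2.80884, 1.52152, 0.09555 → R0 = 9.51065
x·lx·mx: 0, 0, 4.31156, 8.78688, 11.23536, 7.6076, 0.5733 → Σ = 32.5147
T = 32.5147 / 9.51065 = 3.418767… → 3.419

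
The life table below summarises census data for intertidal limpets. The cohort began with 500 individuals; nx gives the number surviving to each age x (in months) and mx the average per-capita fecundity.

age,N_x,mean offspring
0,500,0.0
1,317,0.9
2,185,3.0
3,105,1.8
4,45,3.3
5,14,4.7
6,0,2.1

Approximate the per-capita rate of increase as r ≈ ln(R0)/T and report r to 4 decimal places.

lx = nx/n0 = nx/500: 1, 0.634, 0.37, 0.21, 0.09, 0.028, 0
R0 = Σ lx·mx = 0 + 0.5706 + 1.11 + 0.378 + 0.297 + 0.1316 + 0 = 2.4872
Σ x·lx·mx = 5.7706; T = 5.7706/2.4872 = 2.32012…
r ≈ ln(R0)/T = ln(2.4872)/2.32012… = 0.39272… → 0.3927

0.3927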